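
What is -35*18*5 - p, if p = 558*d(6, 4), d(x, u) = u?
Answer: -5382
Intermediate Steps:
p = 2232 (p = 558*4 = 2232)
-35*18*5 - p = -35*18*5 - 1*2232 = -630*5 - 2232 = -3150 - 2232 = -5382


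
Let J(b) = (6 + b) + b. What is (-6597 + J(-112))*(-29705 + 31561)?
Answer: -12648640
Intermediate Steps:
J(b) = 6 + 2*b
(-6597 + J(-112))*(-29705 + 31561) = (-6597 + (6 + 2*(-112)))*(-29705 + 31561) = (-6597 + (6 - 224))*1856 = (-6597 - 218)*1856 = -6815*1856 = -12648640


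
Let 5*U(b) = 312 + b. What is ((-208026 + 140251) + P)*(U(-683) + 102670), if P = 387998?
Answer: 164267674317/5 ≈ 3.2854e+10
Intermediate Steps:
U(b) = 312/5 + b/5 (U(b) = (312 + b)/5 = 312/5 + b/5)
((-208026 + 140251) + P)*(U(-683) + 102670) = ((-208026 + 140251) + 387998)*((312/5 + (⅕)*(-683)) + 102670) = (-67775 + 387998)*((312/5 - 683/5) + 102670) = 320223*(-371/5 + 102670) = 320223*(512979/5) = 164267674317/5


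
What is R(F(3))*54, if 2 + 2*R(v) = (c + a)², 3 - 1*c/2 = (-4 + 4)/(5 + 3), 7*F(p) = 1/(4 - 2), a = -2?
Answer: 378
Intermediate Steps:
F(p) = 1/14 (F(p) = 1/(7*(4 - 2)) = (⅐)/2 = (⅐)*(½) = 1/14)
c = 6 (c = 6 - 2*(-4 + 4)/(5 + 3) = 6 - 0/8 = 6 - 2*0 = 6 + 0 = 6)
R(v) = 7 (R(v) = -1 + (6 - 2)²/2 = -1 + (½)*4² = -1 + (½)*16 = -1 + 8 = 7)
R(F(3))*54 = 7*54 = 378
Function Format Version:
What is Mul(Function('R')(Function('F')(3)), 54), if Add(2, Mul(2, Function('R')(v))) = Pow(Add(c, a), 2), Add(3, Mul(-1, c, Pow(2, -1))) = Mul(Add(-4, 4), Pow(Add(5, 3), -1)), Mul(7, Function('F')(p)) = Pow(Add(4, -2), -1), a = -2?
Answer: 378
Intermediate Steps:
Function('F')(p) = Rational(1, 14) (Function('F')(p) = Mul(Rational(1, 7), Pow(Add(4, -2), -1)) = Mul(Rational(1, 7), Pow(2, -1)) = Mul(Rational(1, 7), Rational(1, 2)) = Rational(1, 14))
c = 6 (c = Add(6, Mul(-2, Mul(Add(-4, 4), Pow(Add(5, 3), -1)))) = Add(6, Mul(-2, Mul(0, Pow(8, -1)))) = Add(6, Mul(-2, Mul(0, Rational(1, 8)))) = Add(6, Mul(-2, 0)) = Add(6, 0) = 6)
Function('R')(v) = 7 (Function('R')(v) = Add(-1, Mul(Rational(1, 2), Pow(Add(6, -2), 2))) = Add(-1, Mul(Rational(1, 2), Pow(4, 2))) = Add(-1, Mul(Rational(1, 2), 16)) = Add(-1, 8) = 7)
Mul(Function('R')(Function('F')(3)), 54) = Mul(7, 54) = 378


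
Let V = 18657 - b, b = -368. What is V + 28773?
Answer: 47798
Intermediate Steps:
V = 19025 (V = 18657 - 1*(-368) = 18657 + 368 = 19025)
V + 28773 = 19025 + 28773 = 47798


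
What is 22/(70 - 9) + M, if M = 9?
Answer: 571/61 ≈ 9.3607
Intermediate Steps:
22/(70 - 9) + M = 22/(70 - 9) + 9 = 22/61 + 9 = 571/61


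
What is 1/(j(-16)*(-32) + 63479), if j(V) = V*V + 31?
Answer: 1/54295 ≈ 1.8418e-5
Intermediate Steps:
j(V) = 31 + V² (j(V) = V² + 31 = 31 + V²)
1/(j(-16)*(-32) + 63479) = 1/((31 + (-16)²)*(-32) + 63479) = 1/((31 + 256)*(-32) + 63479) = 1/(287*(-32) + 63479) = 1/(-9184 + 63479) = 1/54295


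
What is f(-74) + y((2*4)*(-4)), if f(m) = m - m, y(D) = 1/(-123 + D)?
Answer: -1/155 ≈ -0.0064516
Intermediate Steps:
f(m) = 0
f(-74) + y((2*4)*(-4)) = 0 + 1/(-123 + (2*4)*(-4)) = 0 + 1/(-123 + 8*(-4)) = 0 + 1/(-123 - 32) = 0 + 1/(-155) = 0 - 1/155 = -1/155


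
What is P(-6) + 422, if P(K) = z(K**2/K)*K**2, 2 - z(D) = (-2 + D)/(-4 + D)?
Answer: 2326/5 ≈ 465.20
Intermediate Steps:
z(D) = 2 - (-2 + D)/(-4 + D)
P(K) = K**2*(-6 + K)/(-4 + K) (P(K) = ((-6 + K**2/K)/(-4 + K**2/K))*K**2 = ((-6 + K)/(-4 + K))*K**2 = K**2*(-6 + K)/(-4 + K))
P(-6) + 422 = (-6)**2*(-6 - 6)/(-4 - 6) + 422 = 36*(-12)/(-10) + 422 = 36*(-1/10)*(-12) + 422 = 216/5 + 422 = 2326/5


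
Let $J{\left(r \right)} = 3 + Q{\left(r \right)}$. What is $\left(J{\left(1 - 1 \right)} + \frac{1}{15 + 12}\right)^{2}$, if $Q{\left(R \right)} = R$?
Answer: $\frac{6724}{729} \approx 9.2236$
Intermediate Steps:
$J{\left(r \right)} = 3 + r$
$\left(J{\left(1 - 1 \right)} + \frac{1}{15 + 12}\right)^{2} = \left(\left(3 + \left(1 - 1\right)\right) + \frac{1}{15 + 12}\right)^{2} = \left(\left(3 + 0\right) + \frac{1}{27}\right)^{2} = \left(3 + \frac{1}{27}\right)^{2} = \left(\frac{82}{27}\right)^{2} = \frac{6724}{729}$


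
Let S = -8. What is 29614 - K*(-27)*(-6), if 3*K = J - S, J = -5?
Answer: 29452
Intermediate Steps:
K = 1 (K = (-5 - 1*(-8))/3 = (-5 + 8)/3 = (⅓)*3 = 1)
29614 - K*(-27)*(-6) = 29614 - 1*(-27)*(-6) = 29614 - (-27)*(-6) = 29614 - 1*162 = 29614 - 162 = 29452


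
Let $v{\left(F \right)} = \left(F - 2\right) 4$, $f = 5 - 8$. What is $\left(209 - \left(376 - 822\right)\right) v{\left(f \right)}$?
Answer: $-13100$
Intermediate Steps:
$f = -3$ ($f = 5 - 8 = -3$)
$v{\left(F \right)} = -8 + 4 F$ ($v{\left(F \right)} = \left(-2 + F\right) 4 = -8 + 4 F$)
$\left(209 - \left(376 - 822\right)\right) v{\left(f \right)} = \left(209 - \left(376 - 822\right)\right) \left(-8 + 4 \left(-3\right)\right) = \left(209 - -446\right) \left(-8 - 12\right) = \left(209 + 446\right) \left(-20\right) = 655 \left(-20\right) = -13100$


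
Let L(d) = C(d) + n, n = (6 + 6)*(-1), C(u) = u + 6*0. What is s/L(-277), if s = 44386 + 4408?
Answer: -48794/289 ≈ -168.84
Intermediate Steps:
C(u) = u (C(u) = u + 0 = u)
n = -12 (n = 12*(-1) = -12)
L(d) = -12 + d (L(d) = d - 12 = -12 + d)
s = 48794
s/L(-277) = 48794/(-12 - 277) = 48794/(-289) = 48794*(-1/289) = -48794/289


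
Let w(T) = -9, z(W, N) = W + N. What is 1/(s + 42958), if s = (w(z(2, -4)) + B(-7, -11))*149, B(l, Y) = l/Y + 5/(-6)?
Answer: 66/2744785 ≈ 2.4046e-5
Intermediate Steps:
z(W, N) = N + W
B(l, Y) = -5/6 + l/Y (B(l, Y) = l/Y + 5*(-1/6) = l/Y - 5/6 = -5/6 + l/Y)
s = -90443/66 (s = (-9 + (-5/6 - 7/(-11)))*149 = (-9 + (-5/6 - 7*(-1/11)))*149 = (-9 + (-5/6 + 7/11))*149 = (-9 - 13/66)*149 = -607/66*149 = -90443/66 ≈ -1370.3)
1/(s + 42958) = 1/(-90443/66 + 42958) = 1/(2744785/66) = 66/2744785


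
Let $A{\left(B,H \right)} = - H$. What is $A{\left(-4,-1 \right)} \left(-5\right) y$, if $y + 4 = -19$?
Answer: $115$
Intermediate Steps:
$y = -23$ ($y = -4 - 19 = -23$)
$A{\left(-4,-1 \right)} \left(-5\right) y = \left(-1\right) \left(-1\right) \left(-5\right) \left(-23\right) = 1 \left(-5\right) \left(-23\right) = \left(-5\right) \left(-23\right) = 115$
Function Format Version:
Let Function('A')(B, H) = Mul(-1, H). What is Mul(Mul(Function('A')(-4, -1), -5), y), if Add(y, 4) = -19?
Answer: 115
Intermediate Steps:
y = -23 (y = Add(-4, -19) = -23)
Mul(Mul(Function('A')(-4, -1), -5), y) = Mul(Mul(Mul(-1, -1), -5), -23) = Mul(Mul(1, -5), -23) = Mul(-5, -23) = 115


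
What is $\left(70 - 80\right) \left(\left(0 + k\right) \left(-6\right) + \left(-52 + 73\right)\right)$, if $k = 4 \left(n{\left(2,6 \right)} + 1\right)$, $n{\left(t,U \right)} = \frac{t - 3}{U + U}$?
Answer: $10$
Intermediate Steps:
$n{\left(t,U \right)} = \frac{-3 + t}{2 U}$
$k = \frac{11}{3}$ ($k = 4 \left(\frac{-3 + 2}{2 \cdot 6} + 1\right) = 4 \left(\frac{1}{2} \cdot \frac{1}{6} \left(-1\right) + 1\right) = 4 \left(- \frac{1}{12} + 1\right) = 4 \cdot \frac{11}{12} = \frac{11}{3} \approx 3.6667$)
$\left(70 - 80\right) \left(\left(0 + k\right) \left(-6\right) + \left(-52 + 73\right)\right) = \left(70 - 80\right) \left(\left(0 + \frac{11}{3}\right) \left(-6\right) + \left(-52 + 73\right)\right) = \left(70 - 80\right) \left(\frac{11}{3} \left(-6\right) + 21\right) = - 10 \left(-22 + 21\right) = \left(-10\right) \left(-1\right) = 10$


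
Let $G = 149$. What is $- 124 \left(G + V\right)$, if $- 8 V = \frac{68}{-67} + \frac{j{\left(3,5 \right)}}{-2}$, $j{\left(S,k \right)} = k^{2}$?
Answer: $- \frac{5007709}{268} \approx -18685.0$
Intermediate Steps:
$V = \frac{1811}{1072}$ ($V = - \frac{\frac{68}{-67} + \frac{5^{2}}{-2}}{8} = - \frac{68 \left(- \frac{1}{67}\right) + 25 \left(- \frac{1}{2}\right)}{8} = - \frac{- \frac{68}{67} - \frac{25}{2}}{8} = \left(- \frac{1}{8}\right) \left(- \frac{1811}{134}\right) = \frac{1811}{1072} \approx 1.6894$)
$- 124 \left(G + V\right) = - 124 \left(149 + \frac{1811}{1072}\right) = \left(-124\right) \frac{161539}{1072} = - \frac{5007709}{268}$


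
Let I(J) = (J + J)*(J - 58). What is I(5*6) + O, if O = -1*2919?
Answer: -4599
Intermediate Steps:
I(J) = 2*J*(-58 + J) (I(J) = (2*J)*(-58 + J) = 2*J*(-58 + J))
O = -2919
I(5*6) + O = 2*(5*6)*(-58 + 5*6) - 2919 = 2*30*(-58 + 30) - 2919 = 2*30*(-28) - 2919 = -1680 - 2919 = -4599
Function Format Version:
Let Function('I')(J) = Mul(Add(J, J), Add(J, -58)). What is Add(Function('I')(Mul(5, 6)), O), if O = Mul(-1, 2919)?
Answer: -4599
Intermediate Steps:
Function('I')(J) = Mul(2, J, Add(-58, J)) (Function('I')(J) = Mul(Mul(2, J), Add(-58, J)) = Mul(2, J, Add(-58, J)))
O = -2919
Add(Function('I')(Mul(5, 6)), O) = Add(Mul(2, Mul(5, 6), Add(-58, Mul(5, 6))), -2919) = Add(Mul(2, 30, Add(-58, 30)), -2919) = Add(Mul(2, 30, -28), -2919) = Add(-1680, -2919) = -4599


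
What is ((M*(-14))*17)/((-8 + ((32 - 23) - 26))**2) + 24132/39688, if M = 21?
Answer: -45819531/6201250 ≈ -7.3888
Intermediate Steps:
((M*(-14))*17)/((-8 + ((32 - 23) - 26))**2) + 24132/39688 = ((21*(-14))*17)/((-8 + ((32 - 23) - 26))**2) + 24132/39688 = (-294*17)/((-8 + (9 - 26))**2) + 24132*(1/39688) = -4998/(-8 - 17)**2 + 6033/9922 = -4998/((-25)**2) + 6033/9922 = -4998/625 + 6033/9922 = -45819531/6201250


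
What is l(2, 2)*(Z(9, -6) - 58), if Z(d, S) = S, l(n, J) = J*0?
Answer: 0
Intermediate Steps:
l(n, J) = 0
l(2, 2)*(Z(9, -6) - 58) = 0*(-6 - 58) = 0*(-64) = 0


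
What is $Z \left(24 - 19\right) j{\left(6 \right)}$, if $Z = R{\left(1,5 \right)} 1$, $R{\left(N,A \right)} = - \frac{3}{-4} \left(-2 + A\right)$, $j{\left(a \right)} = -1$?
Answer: $- \frac{45}{4} \approx -11.25$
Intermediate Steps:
$R{\left(N,A \right)} = - \frac{3}{2} + \frac{3 A}{4}$ ($R{\left(N,A \right)} = \left(-3\right) \left(- \frac{1}{4}\right) \left(-2 + A\right) = \frac{3 \left(-2 + A\right)}{4} = - \frac{3}{2} + \frac{3 A}{4}$)
$Z = \frac{9}{4}$ ($Z = \left(- \frac{3}{2} + \frac{3}{4} \cdot 5\right) 1 = \left(- \frac{3}{2} + \frac{15}{4}\right) 1 = \frac{9}{4} \cdot 1 = \frac{9}{4} \approx 2.25$)
$Z \left(24 - 19\right) j{\left(6 \right)} = \frac{9 \left(24 - 19\right)}{4} \left(-1\right) = \frac{9}{4} \cdot 5 \left(-1\right) = \frac{45}{4} \left(-1\right) = - \frac{45}{4}$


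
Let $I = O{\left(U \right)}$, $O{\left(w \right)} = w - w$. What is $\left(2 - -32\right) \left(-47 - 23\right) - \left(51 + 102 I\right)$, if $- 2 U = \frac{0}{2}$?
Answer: $-2431$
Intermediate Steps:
$U = 0$ ($U = - \frac{0 \cdot \frac{1}{2}}{2} = \left(- \frac{1}{2}\right) 0 = 0$)
$O{\left(w \right)} = 0$
$I = 0$
$\left(2 - -32\right) \left(-47 - 23\right) - \left(51 + 102 I\right) = \left(2 - -32\right) \left(-47 - 23\right) - 51 = \left(2 + 32\right) \left(-70\right) + \left(-51 + 0\right) = 34 \left(-70\right) - 51 = -2380 - 51 = -2431$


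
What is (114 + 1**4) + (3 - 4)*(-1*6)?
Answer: 121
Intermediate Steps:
(114 + 1**4) + (3 - 4)*(-1*6) = (114 + 1) - 1*(-6) = 115 + 6 = 121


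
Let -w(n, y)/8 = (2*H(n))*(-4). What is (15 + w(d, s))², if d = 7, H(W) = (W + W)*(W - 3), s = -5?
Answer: 12952801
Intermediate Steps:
H(W) = 2*W*(-3 + W) (H(W) = (2*W)*(-3 + W) = 2*W*(-3 + W))
w(n, y) = 128*n*(-3 + n) (w(n, y) = -8*2*(2*n*(-3 + n))*(-4) = -8*4*n*(-3 + n)*(-4) = -(-128)*n*(-3 + n) = 128*n*(-3 + n))
(15 + w(d, s))² = (15 + 128*7*(-3 + 7))² = (15 + 128*7*4)² = (15 + 3584)² = 3599² = 12952801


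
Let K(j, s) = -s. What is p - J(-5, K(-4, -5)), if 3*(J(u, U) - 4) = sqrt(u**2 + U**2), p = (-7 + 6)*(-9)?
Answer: 5 - 5*sqrt(2)/3 ≈ 2.6430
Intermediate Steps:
p = 9 (p = -1*(-9) = 9)
J(u, U) = 4 + sqrt(U**2 + u**2)/3 (J(u, U) = 4 + sqrt(u**2 + U**2)/3 = 4 + sqrt(U**2 + u**2)/3)
p - J(-5, K(-4, -5)) = 9 - (4 + sqrt((-1*(-5))**2 + (-5)**2)/3) = 9 - (4 + sqrt(5**2 + 25)/3) = 9 - (4 + sqrt(25 + 25)/3) = 9 - (4 + sqrt(50)/3) = 9 - (4 + (5*sqrt(2))/3) = 9 - (4 + 5*sqrt(2)/3) = 9 + (-4 - 5*sqrt(2)/3) = 5 - 5*sqrt(2)/3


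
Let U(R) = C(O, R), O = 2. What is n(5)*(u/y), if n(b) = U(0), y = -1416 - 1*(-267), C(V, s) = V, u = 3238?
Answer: -6476/1149 ≈ -5.6362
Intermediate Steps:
U(R) = 2
y = -1149 (y = -1416 + 267 = -1149)
n(b) = 2
n(5)*(u/y) = 2*(3238/(-1149)) = 2*(3238*(-1/1149)) = 2*(-3238/1149) = -6476/1149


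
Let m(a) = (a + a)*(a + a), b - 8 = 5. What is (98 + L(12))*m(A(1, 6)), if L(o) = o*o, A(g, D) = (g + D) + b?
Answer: 387200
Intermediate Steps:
b = 13 (b = 8 + 5 = 13)
A(g, D) = 13 + D + g (A(g, D) = (g + D) + 13 = (D + g) + 13 = 13 + D + g)
L(o) = o²
m(a) = 4*a² (m(a) = (2*a)*(2*a) = 4*a²)
(98 + L(12))*m(A(1, 6)) = (98 + 12²)*(4*(13 + 6 + 1)²) = (98 + 144)*(4*20²) = 242*(4*400) = 242*1600 = 387200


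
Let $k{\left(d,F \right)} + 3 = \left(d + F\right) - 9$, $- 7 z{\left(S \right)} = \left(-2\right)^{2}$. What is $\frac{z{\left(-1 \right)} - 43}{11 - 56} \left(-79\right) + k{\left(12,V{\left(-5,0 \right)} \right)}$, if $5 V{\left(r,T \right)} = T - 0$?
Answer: $- \frac{4819}{63} \approx -76.492$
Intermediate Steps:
$z{\left(S \right)} = - \frac{4}{7}$ ($z{\left(S \right)} = - \frac{\left(-2\right)^{2}}{7} = \left(- \frac{1}{7}\right) 4 = - \frac{4}{7}$)
$V{\left(r,T \right)} = \frac{T}{5}$ ($V{\left(r,T \right)} = \frac{T - 0}{5} = \frac{T + 0}{5} = \frac{T}{5}$)
$k{\left(d,F \right)} = -12 + F + d$ ($k{\left(d,F \right)} = -3 - \left(9 - F - d\right) = -3 + \left(-9 + F + d\right) = -12 + F + d$)
$\frac{z{\left(-1 \right)} - 43}{11 - 56} \left(-79\right) + k{\left(12,V{\left(-5,0 \right)} \right)} = \frac{- \frac{4}{7} - 43}{11 - 56} \left(-79\right) + \left(-12 + \frac{1}{5} \cdot 0 + 12\right) = - \frac{305}{7 \left(-45\right)} \left(-79\right) + \left(-12 + 0 + 12\right) = \left(- \frac{305}{7}\right) \left(- \frac{1}{45}\right) \left(-79\right) + 0 = \frac{61}{63} \left(-79\right) + 0 = - \frac{4819}{63} + 0 = - \frac{4819}{63}$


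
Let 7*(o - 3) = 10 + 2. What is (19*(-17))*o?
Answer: -10659/7 ≈ -1522.7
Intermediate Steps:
o = 33/7 (o = 3 + (10 + 2)/7 = 3 + (⅐)*12 = 3 + 12/7 = 33/7 ≈ 4.7143)
(19*(-17))*o = (19*(-17))*(33/7) = -323*33/7 = -10659/7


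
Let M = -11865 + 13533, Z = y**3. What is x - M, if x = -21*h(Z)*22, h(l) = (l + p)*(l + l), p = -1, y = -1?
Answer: -3516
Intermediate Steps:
Z = -1 (Z = (-1)**3 = -1)
h(l) = 2*l*(-1 + l) (h(l) = (l - 1)*(l + l) = (-1 + l)*(2*l) = 2*l*(-1 + l))
M = 1668
x = -1848 (x = -42*(-1)*(-1 - 1)*22 = -42*(-1)*(-2)*22 = -21*4*22 = -84*22 = -1848)
x - M = -1848 - 1*1668 = -1848 - 1668 = -3516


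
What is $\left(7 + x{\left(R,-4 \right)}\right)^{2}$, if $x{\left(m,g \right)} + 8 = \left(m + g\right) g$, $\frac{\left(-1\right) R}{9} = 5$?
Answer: $38025$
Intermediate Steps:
$R = -45$ ($R = \left(-9\right) 5 = -45$)
$x{\left(m,g \right)} = -8 + g \left(g + m\right)$ ($x{\left(m,g \right)} = -8 + \left(m + g\right) g = -8 + \left(g + m\right) g = -8 + g \left(g + m\right)$)
$\left(7 + x{\left(R,-4 \right)}\right)^{2} = \left(7 - \left(-172 - 16\right)\right)^{2} = \left(7 + \left(-8 + 16 + 180\right)\right)^{2} = \left(7 + 188\right)^{2} = 195^{2} = 38025$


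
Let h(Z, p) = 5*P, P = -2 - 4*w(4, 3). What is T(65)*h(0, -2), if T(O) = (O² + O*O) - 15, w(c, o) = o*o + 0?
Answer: -1602650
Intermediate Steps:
w(c, o) = o² (w(c, o) = o² + 0 = o²)
P = -38 (P = -2 - 4*3² = -2 - 4*9 = -2 - 36 = -38)
h(Z, p) = -190 (h(Z, p) = 5*(-38) = -190)
T(O) = -15 + 2*O² (T(O) = (O² + O²) - 15 = 2*O² - 15 = -15 + 2*O²)
T(65)*h(0, -2) = (-15 + 2*65²)*(-190) = (-15 + 2*4225)*(-190) = (-15 + 8450)*(-190) = 8435*(-190) = -1602650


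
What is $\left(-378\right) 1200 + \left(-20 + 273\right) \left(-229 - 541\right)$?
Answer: $-648410$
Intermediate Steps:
$\left(-378\right) 1200 + \left(-20 + 273\right) \left(-229 - 541\right) = -453600 + 253 \left(-770\right) = -453600 - 194810 = -648410$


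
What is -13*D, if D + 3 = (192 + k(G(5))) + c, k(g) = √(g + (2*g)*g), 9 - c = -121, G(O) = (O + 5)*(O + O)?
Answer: -4147 - 130*√201 ≈ -5990.1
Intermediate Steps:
G(O) = 2*O*(5 + O) (G(O) = (5 + O)*(2*O) = 2*O*(5 + O))
c = 130 (c = 9 - 1*(-121) = 9 + 121 = 130)
k(g) = √(g + 2*g²)
D = 319 + 10*√201 (D = -3 + ((192 + √((2*5*(5 + 5))*(1 + 2*(2*5*(5 + 5))))) + 130) = -3 + ((192 + √((2*5*10)*(1 + 2*(2*5*10)))) + 130) = -3 + ((192 + √(100*(1 + 2*100))) + 130) = -3 + ((192 + √(100*(1 + 200))) + 130) = -3 + ((192 + √(100*201)) + 130) = -3 + ((192 + √20100) + 130) = -3 + ((192 + 10*√201) + 130) = -3 + (322 + 10*√201) = 319 + 10*√201 ≈ 460.77)
-13*D = -13*(319 + 10*√201) = -4147 - 130*√201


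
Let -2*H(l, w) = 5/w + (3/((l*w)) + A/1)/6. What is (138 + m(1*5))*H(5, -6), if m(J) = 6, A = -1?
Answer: 366/5 ≈ 73.200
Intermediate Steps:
H(l, w) = 1/12 - 5/(2*w) - 1/(4*l*w) (H(l, w) = -(5/w + (3/((l*w)) - 1/1)/6)/2 = -(5/w + (3*(1/(l*w)) - 1*1)*(1/6))/2 = -(5/w + (3/(l*w) - 1)*(1/6))/2 = -(5/w + (-1 + 3/(l*w))*(1/6))/2 = -(5/w + (-1/6 + 1/(2*l*w)))/2 = -(-1/6 + 5/w + 1/(2*l*w))/2 = 1/12 - 5/(2*w) - 1/(4*l*w))
(138 + m(1*5))*H(5, -6) = (138 + 6)*((1/12)*(-3 - 30*5 + 5*(-6))/(5*(-6))) = 144*((1/12)*(1/5)*(-1/6)*(-3 - 150 - 30)) = 144*((1/12)*(1/5)*(-1/6)*(-183)) = 144*(61/120) = 366/5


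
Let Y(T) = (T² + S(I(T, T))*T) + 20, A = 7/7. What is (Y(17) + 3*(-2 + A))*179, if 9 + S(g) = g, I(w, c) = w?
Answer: 79118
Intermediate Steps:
A = 1 (A = 7*(⅐) = 1)
S(g) = -9 + g
Y(T) = 20 + T² + T*(-9 + T) (Y(T) = (T² + (-9 + T)*T) + 20 = (T² + T*(-9 + T)) + 20 = 20 + T² + T*(-9 + T))
(Y(17) + 3*(-2 + A))*179 = ((20 + 17² + 17*(-9 + 17)) + 3*(-2 + 1))*179 = ((20 + 289 + 17*8) + 3*(-1))*179 = ((20 + 289 + 136) - 3)*179 = (445 - 3)*179 = 442*179 = 79118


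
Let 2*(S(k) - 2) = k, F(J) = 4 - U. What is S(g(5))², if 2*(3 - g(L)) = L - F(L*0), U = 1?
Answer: 9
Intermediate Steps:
F(J) = 3 (F(J) = 4 - 1*1 = 4 - 1 = 3)
g(L) = 9/2 - L/2 (g(L) = 3 - (L - 1*3)/2 = 3 - (L - 3)/2 = 3 - (-3 + L)/2 = 3 + (3/2 - L/2) = 9/2 - L/2)
S(k) = 2 + k/2
S(g(5))² = (2 + (9/2 - ½*5)/2)² = (2 + (9/2 - 5/2)/2)² = (2 + (½)*2)² = (2 + 1)² = 3² = 9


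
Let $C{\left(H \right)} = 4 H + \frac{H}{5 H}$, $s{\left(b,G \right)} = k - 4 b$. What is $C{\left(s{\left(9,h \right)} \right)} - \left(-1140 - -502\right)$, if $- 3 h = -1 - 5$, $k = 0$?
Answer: $\frac{2471}{5} \approx 494.2$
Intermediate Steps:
$h = 2$ ($h = - \frac{-1 - 5}{3} = \left(- \frac{1}{3}\right) \left(-6\right) = 2$)
$s{\left(b,G \right)} = - 4 b$ ($s{\left(b,G \right)} = 0 - 4 b = - 4 b$)
$C{\left(H \right)} = \frac{1}{5} + 4 H$ ($C{\left(H \right)} = 4 H + H \frac{1}{5 H} = 4 H + \frac{1}{5} = \frac{1}{5} + 4 H$)
$C{\left(s{\left(9,h \right)} \right)} - \left(-1140 - -502\right) = \left(\frac{1}{5} + 4 \left(\left(-4\right) 9\right)\right) - \left(-1140 - -502\right) = \left(\frac{1}{5} + 4 \left(-36\right)\right) - \left(-1140 + 502\right) = \left(\frac{1}{5} - 144\right) - -638 = - \frac{719}{5} + 638 = \frac{2471}{5}$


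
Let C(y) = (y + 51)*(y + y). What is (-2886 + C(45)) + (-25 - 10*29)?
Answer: 5439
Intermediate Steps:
C(y) = 2*y*(51 + y) (C(y) = (51 + y)*(2*y) = 2*y*(51 + y))
(-2886 + C(45)) + (-25 - 10*29) = (-2886 + 2*45*(51 + 45)) + (-25 - 10*29) = (-2886 + 2*45*96) + (-25 - 290) = (-2886 + 8640) - 315 = 5754 - 315 = 5439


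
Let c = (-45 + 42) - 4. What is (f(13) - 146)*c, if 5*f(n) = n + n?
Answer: 4928/5 ≈ 985.60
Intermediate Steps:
c = -7 (c = -3 - 4 = -7)
f(n) = 2*n/5 (f(n) = (n + n)/5 = (2*n)/5 = 2*n/5)
(f(13) - 146)*c = ((⅖)*13 - 146)*(-7) = (26/5 - 146)*(-7) = -704/5*(-7) = 4928/5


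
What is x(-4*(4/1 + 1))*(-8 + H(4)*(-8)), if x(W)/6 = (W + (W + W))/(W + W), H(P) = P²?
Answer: -1224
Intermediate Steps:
x(W) = 9 (x(W) = 6*((W + (W + W))/(W + W)) = 6*((W + 2*W)/((2*W))) = 6*((3*W)*(1/(2*W))) = 6*(3/2) = 9)
x(-4*(4/1 + 1))*(-8 + H(4)*(-8)) = 9*(-8 + 4²*(-8)) = 9*(-8 + 16*(-8)) = 9*(-8 - 128) = 9*(-136) = -1224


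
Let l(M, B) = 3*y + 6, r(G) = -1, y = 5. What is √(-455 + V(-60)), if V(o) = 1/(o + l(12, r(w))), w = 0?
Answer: I*√692094/39 ≈ 21.331*I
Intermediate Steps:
l(M, B) = 21 (l(M, B) = 3*5 + 6 = 15 + 6 = 21)
V(o) = 1/(21 + o) (V(o) = 1/(o + 21) = 1/(21 + o))
√(-455 + V(-60)) = √(-455 + 1/(21 - 60)) = √(-455 + 1/(-39)) = √(-455 - 1/39) = √(-17746/39) = I*√692094/39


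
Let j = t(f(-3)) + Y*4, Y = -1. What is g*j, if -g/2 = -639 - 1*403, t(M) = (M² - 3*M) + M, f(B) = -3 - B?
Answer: -8336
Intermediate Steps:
t(M) = M² - 2*M
g = 2084 (g = -2*(-639 - 1*403) = -2*(-639 - 403) = -2*(-1042) = 2084)
j = -4 (j = (-3 - 1*(-3))*(-2 + (-3 - 1*(-3))) - 1*4 = (-3 + 3)*(-2 + (-3 + 3)) - 4 = 0*(-2 + 0) - 4 = 0*(-2) - 4 = 0 - 4 = -4)
g*j = 2084*(-4) = -8336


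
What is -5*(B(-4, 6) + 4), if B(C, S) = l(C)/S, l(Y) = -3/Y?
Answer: -165/8 ≈ -20.625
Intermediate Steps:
B(C, S) = -3/(C*S) (B(C, S) = (-3/C)/S = -3/(C*S))
-5*(B(-4, 6) + 4) = -5*(-3/(-4*6) + 4) = -5*(-3*(-¼)*⅙ + 4) = -5*(⅛ + 4) = -5*33/8 = -165/8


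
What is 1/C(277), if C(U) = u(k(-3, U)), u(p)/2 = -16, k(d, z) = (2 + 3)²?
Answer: -1/32 ≈ -0.031250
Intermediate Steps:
k(d, z) = 25 (k(d, z) = 5² = 25)
u(p) = -32 (u(p) = 2*(-16) = -32)
C(U) = -32
1/C(277) = 1/(-32) = -1/32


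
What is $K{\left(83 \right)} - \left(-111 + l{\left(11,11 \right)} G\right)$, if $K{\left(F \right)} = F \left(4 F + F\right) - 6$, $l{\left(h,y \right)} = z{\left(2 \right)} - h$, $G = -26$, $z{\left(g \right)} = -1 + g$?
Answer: $34290$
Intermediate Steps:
$l{\left(h,y \right)} = 1 - h$ ($l{\left(h,y \right)} = \left(-1 + 2\right) - h = 1 - h$)
$K{\left(F \right)} = -6 + 5 F^{2}$ ($K{\left(F \right)} = F 5 F - 6 = 5 F^{2} - 6 = -6 + 5 F^{2}$)
$K{\left(83 \right)} - \left(-111 + l{\left(11,11 \right)} G\right) = \left(-6 + 5 \cdot 83^{2}\right) - \left(-111 + \left(1 - 11\right) \left(-26\right)\right) = \left(-6 + 5 \cdot 6889\right) - \left(-111 + \left(1 - 11\right) \left(-26\right)\right) = \left(-6 + 34445\right) - \left(-111 - -260\right) = 34439 - \left(-111 + 260\right) = 34439 - 149 = 34290$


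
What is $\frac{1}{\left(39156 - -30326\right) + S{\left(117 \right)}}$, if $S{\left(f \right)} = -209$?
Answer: $\frac{1}{69273} \approx 1.4436 \cdot 10^{-5}$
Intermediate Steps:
$\frac{1}{\left(39156 - -30326\right) + S{\left(117 \right)}} = \frac{1}{\left(39156 - -30326\right) - 209} = \frac{1}{\left(39156 + 30326\right) - 209} = \frac{1}{69482 - 209} = \frac{1}{69273}$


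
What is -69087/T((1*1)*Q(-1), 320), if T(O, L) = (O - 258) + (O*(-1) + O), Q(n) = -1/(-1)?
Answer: 69087/257 ≈ 268.82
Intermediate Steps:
Q(n) = 1 (Q(n) = -1*(-1) = 1)
T(O, L) = -258 + O (T(O, L) = (-258 + O) + (-O + O) = (-258 + O) + 0 = -258 + O)
-69087/T((1*1)*Q(-1), 320) = -69087/(-258 + (1*1)*1) = -69087/(-258 + 1*1) = -69087/(-258 + 1) = -69087/(-257) = -69087*(-1/257) = 69087/257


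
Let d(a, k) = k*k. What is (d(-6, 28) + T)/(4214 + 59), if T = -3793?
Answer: -3009/4273 ≈ -0.70419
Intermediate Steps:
d(a, k) = k²
(d(-6, 28) + T)/(4214 + 59) = (28² - 3793)/(4214 + 59) = (784 - 3793)/4273 = -3009*1/4273 = -3009/4273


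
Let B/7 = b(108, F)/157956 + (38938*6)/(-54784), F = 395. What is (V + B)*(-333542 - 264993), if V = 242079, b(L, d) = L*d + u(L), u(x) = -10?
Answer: -78354940425674070025/540841344 ≈ -1.4488e+11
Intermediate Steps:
b(L, d) = -10 + L*d (b(L, d) = L*d - 10 = -10 + L*d)
B = -15122802961/540841344 (B = 7*((-10 + 108*395)/157956 + (38938*6)/(-54784)) = 7*((-10 + 42660)*(1/157956) + 233628*(-1/54784)) = 7*(42650*(1/157956) - 58407/13696) = 7*(21325/78978 - 58407/13696) = 7*(-2160400423/540841344) = -15122802961/540841344 ≈ -27.962)
(V + B)*(-333542 - 264993) = (242079 - 15122802961/540841344)*(-333542 - 264993) = (130911208911215/540841344)*(-598535) = -78354940425674070025/540841344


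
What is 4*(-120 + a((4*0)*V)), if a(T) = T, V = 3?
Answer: -480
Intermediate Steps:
4*(-120 + a((4*0)*V)) = 4*(-120 + (4*0)*3) = 4*(-120 + 0*3) = 4*(-120 + 0) = 4*(-120) = -480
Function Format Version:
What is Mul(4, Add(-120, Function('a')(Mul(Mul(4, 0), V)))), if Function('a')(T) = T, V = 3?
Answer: -480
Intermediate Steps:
Mul(4, Add(-120, Function('a')(Mul(Mul(4, 0), V)))) = Mul(4, Add(-120, Mul(Mul(4, 0), 3))) = Mul(4, Add(-120, Mul(0, 3))) = Mul(4, Add(-120, 0)) = Mul(4, -120) = -480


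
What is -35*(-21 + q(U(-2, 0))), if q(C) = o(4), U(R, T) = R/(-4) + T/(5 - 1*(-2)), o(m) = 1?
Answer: 700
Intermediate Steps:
U(R, T) = -R/4 + T/7 (U(R, T) = R*(-1/4) + T/(5 + 2) = -R/4 + T/7)
q(C) = 1
-35*(-21 + q(U(-2, 0))) = -35*(-21 + 1) = -35*(-20) = 700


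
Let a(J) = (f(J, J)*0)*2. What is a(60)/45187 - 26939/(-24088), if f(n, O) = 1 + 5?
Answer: 26939/24088 ≈ 1.1184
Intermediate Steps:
f(n, O) = 6
a(J) = 0 (a(J) = (6*0)*2 = 0*2 = 0)
a(60)/45187 - 26939/(-24088) = 0/45187 - 26939/(-24088) = 0*(1/45187) - 26939*(-1/24088) = 0 + 26939/24088 = 26939/24088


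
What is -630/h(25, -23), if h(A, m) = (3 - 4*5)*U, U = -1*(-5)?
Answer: 126/17 ≈ 7.4118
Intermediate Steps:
U = 5
h(A, m) = -85 (h(A, m) = (3 - 4*5)*5 = (3 - 20)*5 = -17*5 = -85)
-630/h(25, -23) = -630/(-85) = -630*(-1/85) = 126/17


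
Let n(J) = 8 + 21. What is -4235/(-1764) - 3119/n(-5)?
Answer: -768443/7308 ≈ -105.15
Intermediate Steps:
n(J) = 29
-4235/(-1764) - 3119/n(-5) = -4235/(-1764) - 3119/29 = -4235*(-1/1764) - 3119*1/29 = 605/252 - 3119/29 = -768443/7308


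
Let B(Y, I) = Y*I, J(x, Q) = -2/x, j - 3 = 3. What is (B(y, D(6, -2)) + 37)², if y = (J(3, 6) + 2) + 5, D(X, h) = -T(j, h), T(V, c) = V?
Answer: 1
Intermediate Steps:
j = 6 (j = 3 + 3 = 6)
D(X, h) = -6 (D(X, h) = -1*6 = -6)
y = 19/3 (y = (-2/3 + 2) + 5 = (-2*⅓ + 2) + 5 = (-⅔ + 2) + 5 = 4/3 + 5 = 19/3 ≈ 6.3333)
B(Y, I) = I*Y
(B(y, D(6, -2)) + 37)² = (-6*19/3 + 37)² = (-38 + 37)² = (-1)² = 1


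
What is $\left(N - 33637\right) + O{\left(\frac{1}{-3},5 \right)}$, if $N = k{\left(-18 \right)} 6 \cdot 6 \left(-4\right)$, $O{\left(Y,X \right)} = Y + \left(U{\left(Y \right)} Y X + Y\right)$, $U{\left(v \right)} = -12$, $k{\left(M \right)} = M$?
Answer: $- \frac{93077}{3} \approx -31026.0$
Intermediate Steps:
$O{\left(Y,X \right)} = 2 Y - 12 X Y$ ($O{\left(Y,X \right)} = Y + \left(- 12 Y X + Y\right) = Y - \left(- Y + 12 X Y\right) = 2 Y - 12 X Y$)
$N = 2592$ ($N = - 18 \cdot 6 \cdot 6 \left(-4\right) = - 18 \cdot 36 \left(-4\right) = \left(-18\right) \left(-144\right) = 2592$)
$\left(N - 33637\right) + O{\left(\frac{1}{-3},5 \right)} = \left(2592 - 33637\right) + \frac{2 \left(1 - 30\right)}{-3} = -31045 + 2 \left(- \frac{1}{3}\right) \left(1 - 30\right) = -31045 + 2 \left(- \frac{1}{3}\right) \left(-29\right) = -31045 + \frac{58}{3} = - \frac{93077}{3}$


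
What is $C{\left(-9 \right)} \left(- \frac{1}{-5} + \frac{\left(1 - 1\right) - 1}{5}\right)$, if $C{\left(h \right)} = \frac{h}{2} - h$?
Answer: $0$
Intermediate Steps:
$C{\left(h \right)} = - \frac{h}{2}$ ($C{\left(h \right)} = h \frac{1}{2} - h = \frac{h}{2} - h = - \frac{h}{2}$)
$C{\left(-9 \right)} \left(- \frac{1}{-5} + \frac{\left(1 - 1\right) - 1}{5}\right) = \left(- \frac{1}{2}\right) \left(-9\right) \left(- \frac{1}{-5} + \frac{\left(1 - 1\right) - 1}{5}\right) = \frac{9 \left(\left(-1\right) \left(- \frac{1}{5}\right) + \left(0 - 1\right) \frac{1}{5}\right)}{2} = \frac{9 \left(\frac{1}{5} - \frac{1}{5}\right)}{2} = \frac{9}{2} \cdot 0 = 0$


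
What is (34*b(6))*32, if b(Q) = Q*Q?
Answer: 39168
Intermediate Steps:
b(Q) = Q**2
(34*b(6))*32 = (34*6**2)*32 = (34*36)*32 = 1224*32 = 39168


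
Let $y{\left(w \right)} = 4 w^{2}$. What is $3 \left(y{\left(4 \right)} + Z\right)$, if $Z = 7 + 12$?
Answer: $249$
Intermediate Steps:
$Z = 19$
$3 \left(y{\left(4 \right)} + Z\right) = 3 \left(4 \cdot 4^{2} + 19\right) = 3 \left(4 \cdot 16 + 19\right) = 3 \left(64 + 19\right) = 3 \cdot 83 = 249$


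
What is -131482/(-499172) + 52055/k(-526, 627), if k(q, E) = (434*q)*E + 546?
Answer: 2349187167643/8931030805473 ≈ 0.26304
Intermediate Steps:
k(q, E) = 546 + 434*E*q (k(q, E) = 434*E*q + 546 = 546 + 434*E*q)
-131482/(-499172) + 52055/k(-526, 627) = -131482/(-499172) + 52055/(546 + 434*627*(-526)) = -131482*(-1/499172) + 52055/(546 - 143134068) = 65741/249586 + 52055/(-143133522) = 65741/249586 + 52055*(-1/143133522) = 65741/249586 - 52055/143133522 = 2349187167643/8931030805473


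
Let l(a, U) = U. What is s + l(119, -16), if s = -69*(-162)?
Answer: 11162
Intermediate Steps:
s = 11178
s + l(119, -16) = 11178 - 16 = 11162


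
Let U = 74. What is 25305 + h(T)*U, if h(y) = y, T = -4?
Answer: 25009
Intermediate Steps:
25305 + h(T)*U = 25305 - 4*74 = 25305 - 296 = 25009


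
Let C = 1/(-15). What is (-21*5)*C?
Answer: 7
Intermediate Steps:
C = -1/15 ≈ -0.066667
(-21*5)*C = -21*5*(-1/15) = -105*(-1/15) = 7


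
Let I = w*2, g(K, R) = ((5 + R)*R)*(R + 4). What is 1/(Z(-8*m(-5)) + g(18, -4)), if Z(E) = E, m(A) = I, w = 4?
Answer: -1/64 ≈ -0.015625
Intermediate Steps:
g(K, R) = R*(4 + R)*(5 + R) (g(K, R) = (R*(5 + R))*(4 + R) = R*(4 + R)*(5 + R))
I = 8 (I = 4*2 = 8)
m(A) = 8
1/(Z(-8*m(-5)) + g(18, -4)) = 1/(-8*8 - 4*(20 + (-4)**2 + 9*(-4))) = 1/(-64 - 4*(20 + 16 - 36)) = 1/(-64 - 4*0) = 1/(-64 + 0) = 1/(-64) = -1/64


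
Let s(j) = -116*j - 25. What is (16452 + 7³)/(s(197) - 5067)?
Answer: -16795/27944 ≈ -0.60102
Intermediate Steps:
s(j) = -25 - 116*j
(16452 + 7³)/(s(197) - 5067) = (16452 + 7³)/((-25 - 116*197) - 5067) = (16452 + 343)/((-25 - 22852) - 5067) = 16795/(-22877 - 5067) = 16795/(-27944) = 16795*(-1/27944) = -16795/27944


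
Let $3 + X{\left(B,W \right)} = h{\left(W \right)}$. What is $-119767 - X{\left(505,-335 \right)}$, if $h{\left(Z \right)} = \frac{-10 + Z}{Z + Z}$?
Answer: $- \frac{16048445}{134} \approx -1.1976 \cdot 10^{5}$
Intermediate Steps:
$h{\left(Z \right)} = \frac{-10 + Z}{2 Z}$
$X{\left(B,W \right)} = -3 + \frac{-10 + W}{2 W}$
$-119767 - X{\left(505,-335 \right)} = -119767 - \left(- \frac{5}{2} - \frac{5}{-335}\right) = -119767 - \left(- \frac{5}{2} - - \frac{1}{67}\right) = -119767 - \left(- \frac{5}{2} + \frac{1}{67}\right) = -119767 - - \frac{333}{134} = -119767 + \frac{333}{134} = - \frac{16048445}{134}$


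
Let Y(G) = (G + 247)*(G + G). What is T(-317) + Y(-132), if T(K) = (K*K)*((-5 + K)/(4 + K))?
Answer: 22854778/313 ≈ 73019.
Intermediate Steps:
Y(G) = 2*G*(247 + G) (Y(G) = (247 + G)*(2*G) = 2*G*(247 + G))
T(K) = K²*(-5 + K)/(4 + K) (T(K) = K²*((-5 + K)/(4 + K)) = K²*(-5 + K)/(4 + K))
T(-317) + Y(-132) = (-317)²*(-5 - 317)/(4 - 317) + 2*(-132)*(247 - 132) = 100489*(-322)/(-313) + 2*(-132)*115 = 100489*(-1/313)*(-322) - 30360 = 32357458/313 - 30360 = 22854778/313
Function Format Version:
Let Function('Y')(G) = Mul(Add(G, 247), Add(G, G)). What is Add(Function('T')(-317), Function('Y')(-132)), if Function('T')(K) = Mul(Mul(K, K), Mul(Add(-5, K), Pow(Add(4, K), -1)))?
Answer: Rational(22854778, 313) ≈ 73019.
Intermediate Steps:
Function('Y')(G) = Mul(2, G, Add(247, G)) (Function('Y')(G) = Mul(Add(247, G), Mul(2, G)) = Mul(2, G, Add(247, G)))
Function('T')(K) = Mul(Pow(K, 2), Pow(Add(4, K), -1), Add(-5, K)) (Function('T')(K) = Mul(Pow(K, 2), Mul(Pow(Add(4, K), -1), Add(-5, K))) = Mul(Pow(K, 2), Pow(Add(4, K), -1), Add(-5, K)))
Add(Function('T')(-317), Function('Y')(-132)) = Add(Mul(Pow(-317, 2), Pow(Add(4, -317), -1), Add(-5, -317)), Mul(2, -132, Add(247, -132))) = Add(Mul(100489, Pow(-313, -1), -322), Mul(2, -132, 115)) = Add(Mul(100489, Rational(-1, 313), -322), -30360) = Add(Rational(32357458, 313), -30360) = Rational(22854778, 313)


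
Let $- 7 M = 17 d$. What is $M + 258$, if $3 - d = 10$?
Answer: $275$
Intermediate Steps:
$d = -7$ ($d = 3 - 10 = -7$)
$M = 17$ ($M = - \frac{17 \left(-7\right)}{7} = \left(- \frac{1}{7}\right) \left(-119\right) = 17$)
$M + 258 = 17 + 258 = 275$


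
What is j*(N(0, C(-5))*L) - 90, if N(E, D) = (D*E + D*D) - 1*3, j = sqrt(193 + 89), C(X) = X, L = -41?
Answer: -90 - 902*sqrt(282) ≈ -15237.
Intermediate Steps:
j = sqrt(282) ≈ 16.793
N(E, D) = -3 + D**2 + D*E (N(E, D) = (D*E + D**2) - 3 = (D**2 + D*E) - 3 = -3 + D**2 + D*E)
j*(N(0, C(-5))*L) - 90 = sqrt(282)*((-3 + (-5)**2 - 5*0)*(-41)) - 90 = sqrt(282)*((-3 + 25 + 0)*(-41)) - 90 = sqrt(282)*(22*(-41)) - 90 = sqrt(282)*(-902) - 90 = -902*sqrt(282) - 90 = -90 - 902*sqrt(282)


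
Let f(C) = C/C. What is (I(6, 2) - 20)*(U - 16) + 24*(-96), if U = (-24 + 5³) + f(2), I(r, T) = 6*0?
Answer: -4024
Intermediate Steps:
I(r, T) = 0
f(C) = 1
U = 102 (U = (-24 + 5³) + 1 = (-24 + 125) + 1 = 101 + 1 = 102)
(I(6, 2) - 20)*(U - 16) + 24*(-96) = (0 - 20)*(102 - 16) + 24*(-96) = -20*86 - 2304 = -1720 - 2304 = -4024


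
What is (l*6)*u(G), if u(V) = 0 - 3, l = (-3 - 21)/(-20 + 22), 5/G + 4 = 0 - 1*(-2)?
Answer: 216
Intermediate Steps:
G = -5/2 (G = 5/(-4 + (0 - 1*(-2))) = 5/(-4 + (0 + 2)) = 5/(-4 + 2) = 5/(-2) = 5*(-1/2) = -5/2 ≈ -2.5000)
l = -12 (l = -24/2 = -24*1/2 = -12)
u(V) = -3
(l*6)*u(G) = -12*6*(-3) = -72*(-3) = 216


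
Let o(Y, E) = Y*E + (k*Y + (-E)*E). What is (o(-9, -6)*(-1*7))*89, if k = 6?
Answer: 22428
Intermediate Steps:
o(Y, E) = -E² + 6*Y + E*Y (o(Y, E) = Y*E + (6*Y + (-E)*E) = E*Y + (6*Y - E²) = E*Y + (-E² + 6*Y) = -E² + 6*Y + E*Y)
(o(-9, -6)*(-1*7))*89 = ((-1*(-6)² + 6*(-9) - 6*(-9))*(-1*7))*89 = ((-1*36 - 54 + 54)*(-7))*89 = ((-36 - 54 + 54)*(-7))*89 = -36*(-7)*89 = 252*89 = 22428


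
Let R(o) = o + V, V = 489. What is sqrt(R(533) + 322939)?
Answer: sqrt(323961) ≈ 569.18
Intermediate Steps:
R(o) = 489 + o (R(o) = o + 489 = 489 + o)
sqrt(R(533) + 322939) = sqrt((489 + 533) + 322939) = sqrt(1022 + 322939) = sqrt(323961)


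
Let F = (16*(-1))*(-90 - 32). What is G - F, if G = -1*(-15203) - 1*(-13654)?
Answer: 26905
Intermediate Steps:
G = 28857 (G = 15203 + 13654 = 28857)
F = 1952 (F = -16*(-122) = 1952)
G - F = 28857 - 1*1952 = 28857 - 1952 = 26905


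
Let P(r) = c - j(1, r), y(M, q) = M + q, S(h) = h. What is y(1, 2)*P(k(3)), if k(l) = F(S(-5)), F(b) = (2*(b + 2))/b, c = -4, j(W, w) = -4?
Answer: 0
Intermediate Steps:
F(b) = (4 + 2*b)/b (F(b) = (2*(2 + b))/b = (4 + 2*b)/b)
k(l) = 6/5 (k(l) = 2 + 4/(-5) = 2 + 4*(-⅕) = 2 - ⅘ = 6/5)
P(r) = 0 (P(r) = -4 - 1*(-4) = -4 + 4 = 0)
y(1, 2)*P(k(3)) = (1 + 2)*0 = 3*0 = 0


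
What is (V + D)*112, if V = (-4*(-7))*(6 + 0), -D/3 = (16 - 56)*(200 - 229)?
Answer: -370944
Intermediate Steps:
D = -3480 (D = -3*(16 - 56)*(200 - 229) = -(-120)*(-29) = -3*1160 = -3480)
V = 168 (V = 28*6 = 168)
(V + D)*112 = (168 - 3480)*112 = -3312*112 = -370944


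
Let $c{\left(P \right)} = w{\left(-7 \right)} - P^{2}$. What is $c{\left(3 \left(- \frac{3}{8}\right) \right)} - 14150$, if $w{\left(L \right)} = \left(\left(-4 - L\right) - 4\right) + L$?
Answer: $- \frac{906193}{64} \approx -14159.0$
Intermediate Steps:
$w{\left(L \right)} = -8$ ($w{\left(L \right)} = \left(-8 - L\right) + L = -8$)
$c{\left(P \right)} = -8 - P^{2}$
$c{\left(3 \left(- \frac{3}{8}\right) \right)} - 14150 = \left(-8 - \left(3 \left(- \frac{3}{8}\right)\right)^{2}\right) - 14150 = \left(-8 - \left(- \frac{9}{8}\right)^{2}\right) - 14150 = \left(-8 - \frac{81}{64}\right) - 14150 = - \frac{593}{64} - 14150 = - \frac{906193}{64}$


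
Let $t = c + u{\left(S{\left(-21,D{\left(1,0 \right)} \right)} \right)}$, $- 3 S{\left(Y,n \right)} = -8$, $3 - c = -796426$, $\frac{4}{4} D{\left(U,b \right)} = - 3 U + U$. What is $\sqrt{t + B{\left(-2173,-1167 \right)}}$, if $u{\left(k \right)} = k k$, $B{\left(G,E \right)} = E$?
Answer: $\frac{\sqrt{7157422}}{3} \approx 891.78$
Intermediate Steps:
$D{\left(U,b \right)} = - 2 U$ ($D{\left(U,b \right)} = - 3 U + U = - 2 U$)
$c = 796429$ ($c = 3 - -796426 = 3 + 796426 = 796429$)
$S{\left(Y,n \right)} = \frac{8}{3}$ ($S{\left(Y,n \right)} = \left(- \frac{1}{3}\right) \left(-8\right) = \frac{8}{3}$)
$u{\left(k \right)} = k^{2}$
$t = \frac{7167925}{9}$ ($t = 796429 + \left(\frac{8}{3}\right)^{2} = 796429 + \frac{64}{9} = \frac{7167925}{9} \approx 7.9644 \cdot 10^{5}$)
$\sqrt{t + B{\left(-2173,-1167 \right)}} = \sqrt{\frac{7167925}{9} - 1167} = \sqrt{\frac{7157422}{9}} = \frac{\sqrt{7157422}}{3}$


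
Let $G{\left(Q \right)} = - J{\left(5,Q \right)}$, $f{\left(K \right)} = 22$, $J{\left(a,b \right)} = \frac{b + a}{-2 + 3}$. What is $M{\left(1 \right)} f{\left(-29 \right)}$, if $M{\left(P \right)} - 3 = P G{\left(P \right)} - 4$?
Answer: $-154$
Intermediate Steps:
$J{\left(a,b \right)} = a + b$ ($J{\left(a,b \right)} = \frac{a + b}{1} = \left(a + b\right) 1 = a + b$)
$G{\left(Q \right)} = -5 - Q$ ($G{\left(Q \right)} = - (5 + Q) = -5 - Q$)
$M{\left(P \right)} = -1 + P \left(-5 - P\right)$ ($M{\left(P \right)} = 3 + \left(P \left(-5 - P\right) - 4\right) = 3 + \left(-4 + P \left(-5 - P\right)\right) = -1 + P \left(-5 - P\right)$)
$M{\left(1 \right)} f{\left(-29 \right)} = \left(-1 - 1 \left(5 + 1\right)\right) 22 = \left(-1 - 1 \cdot 6\right) 22 = \left(-1 - 6\right) 22 = \left(-7\right) 22 = -154$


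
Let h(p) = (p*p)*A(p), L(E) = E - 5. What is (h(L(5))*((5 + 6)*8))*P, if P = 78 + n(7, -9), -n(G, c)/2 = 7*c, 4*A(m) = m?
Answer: 0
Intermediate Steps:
A(m) = m/4
n(G, c) = -14*c
L(E) = -5 + E
h(p) = p³/4 (h(p) = (p*p)*(p/4) = p²*(p/4) = p³/4)
P = 204 (P = 78 - 14*(-9) = 78 + 126 = 204)
(h(L(5))*((5 + 6)*8))*P = (((-5 + 5)³/4)*((5 + 6)*8))*204 = (((¼)*0³)*(11*8))*204 = (((¼)*0)*88)*204 = (0*88)*204 = 0*204 = 0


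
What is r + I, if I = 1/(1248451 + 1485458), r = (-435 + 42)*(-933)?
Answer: 1002439679122/2733909 ≈ 3.6667e+5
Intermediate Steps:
r = 366669 (r = -393*(-933) = 366669)
I = 1/2733909 ≈ 3.6578e-7
r + I = 366669 + 1/2733909 = 1002439679122/2733909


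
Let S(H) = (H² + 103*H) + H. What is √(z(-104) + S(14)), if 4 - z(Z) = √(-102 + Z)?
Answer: √(1656 - I*√206) ≈ 40.694 - 0.1763*I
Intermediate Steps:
S(H) = H² + 104*H
z(Z) = 4 - √(-102 + Z)
√(z(-104) + S(14)) = √((4 - √(-102 - 104)) + 14*(104 + 14)) = √((4 - √(-206)) + 14*118) = √((4 - I*√206) + 1652) = √(1656 - I*√206)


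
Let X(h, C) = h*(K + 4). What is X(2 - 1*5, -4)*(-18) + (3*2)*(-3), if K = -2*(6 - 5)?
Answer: 90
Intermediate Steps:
K = -2 (K = -2*1 = -2)
X(h, C) = 2*h (X(h, C) = h*(-2 + 4) = h*2 = 2*h)
X(2 - 1*5, -4)*(-18) + (3*2)*(-3) = (2*(2 - 1*5))*(-18) + (3*2)*(-3) = (2*(2 - 5))*(-18) + 6*(-3) = (2*(-3))*(-18) - 18 = -6*(-18) - 18 = 108 - 18 = 90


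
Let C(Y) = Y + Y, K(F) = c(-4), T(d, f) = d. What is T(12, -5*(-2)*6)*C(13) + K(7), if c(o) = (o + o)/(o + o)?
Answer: 313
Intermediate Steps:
c(o) = 1 (c(o) = (2*o)/((2*o)) = (2*o)*(1/(2*o)) = 1)
K(F) = 1
C(Y) = 2*Y
T(12, -5*(-2)*6)*C(13) + K(7) = 12*(2*13) + 1 = 12*26 + 1 = 312 + 1 = 313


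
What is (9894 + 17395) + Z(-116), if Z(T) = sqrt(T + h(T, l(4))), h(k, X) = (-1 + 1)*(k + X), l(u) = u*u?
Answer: 27289 + 2*I*sqrt(29) ≈ 27289.0 + 10.77*I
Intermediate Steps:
l(u) = u**2
h(k, X) = 0 (h(k, X) = 0*(X + k) = 0)
Z(T) = sqrt(T) (Z(T) = sqrt(T + 0) = sqrt(T))
(9894 + 17395) + Z(-116) = (9894 + 17395) + sqrt(-116) = 27289 + 2*I*sqrt(29)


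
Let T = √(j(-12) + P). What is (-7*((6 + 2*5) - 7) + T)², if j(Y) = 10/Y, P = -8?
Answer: (378 - I*√318)²/36 ≈ 3960.2 - 374.48*I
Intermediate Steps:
T = I*√318/6 (T = √(10/(-12) - 8) = √(10*(-1/12) - 8) = √(-⅚ - 8) = √(-53/6) = I*√318/6 ≈ 2.9721*I)
(-7*((6 + 2*5) - 7) + T)² = (-7*((6 + 2*5) - 7) + I*√318/6)² = (-7*((6 + 10) - 7) + I*√318/6)² = (-7*(16 - 7) + I*√318/6)² = (-7*9 + I*√318/6)² = (-63 + I*√318/6)²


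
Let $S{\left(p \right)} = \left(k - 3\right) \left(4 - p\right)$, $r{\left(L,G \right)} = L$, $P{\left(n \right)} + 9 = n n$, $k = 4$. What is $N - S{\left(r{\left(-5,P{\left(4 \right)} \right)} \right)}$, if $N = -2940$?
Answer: $-2949$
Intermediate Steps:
$P{\left(n \right)} = -9 + n^{2}$ ($P{\left(n \right)} = -9 + n n = -9 + n^{2}$)
$S{\left(p \right)} = 4 - p$ ($S{\left(p \right)} = \left(4 - 3\right) \left(4 - p\right) = 1 \left(4 - p\right) = 4 - p$)
$N - S{\left(r{\left(-5,P{\left(4 \right)} \right)} \right)} = -2940 - \left(4 - -5\right) = -2940 - \left(4 + 5\right) = -2940 - 9 = -2949$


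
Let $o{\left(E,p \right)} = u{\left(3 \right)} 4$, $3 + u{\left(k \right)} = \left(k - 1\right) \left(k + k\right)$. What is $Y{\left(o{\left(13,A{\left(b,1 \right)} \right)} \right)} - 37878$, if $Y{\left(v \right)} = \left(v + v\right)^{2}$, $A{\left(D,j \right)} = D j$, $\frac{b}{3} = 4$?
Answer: $-32694$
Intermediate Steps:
$b = 12$ ($b = 3 \cdot 4 = 12$)
$u{\left(k \right)} = -3 + 2 k \left(-1 + k\right)$ ($u{\left(k \right)} = -3 + \left(k - 1\right) \left(k + k\right) = -3 + \left(-1 + k\right) 2 k = -3 + 2 k \left(-1 + k\right)$)
$o{\left(E,p \right)} = 36$ ($o{\left(E,p \right)} = \left(-3 - 6 + 2 \cdot 3^{2}\right) 4 = \left(-3 - 6 + 2 \cdot 9\right) 4 = \left(-3 - 6 + 18\right) 4 = 9 \cdot 4 = 36$)
$Y{\left(v \right)} = 4 v^{2}$ ($Y{\left(v \right)} = \left(2 v\right)^{2} = 4 v^{2}$)
$Y{\left(o{\left(13,A{\left(b,1 \right)} \right)} \right)} - 37878 = 4 \cdot 36^{2} - 37878 = 4 \cdot 1296 - 37878 = 5184 - 37878 = -32694$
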